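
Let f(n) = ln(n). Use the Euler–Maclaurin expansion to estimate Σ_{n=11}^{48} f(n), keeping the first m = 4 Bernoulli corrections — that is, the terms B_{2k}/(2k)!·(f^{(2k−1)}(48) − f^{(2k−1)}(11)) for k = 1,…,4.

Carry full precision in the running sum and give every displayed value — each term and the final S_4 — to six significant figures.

∫_11^48 ln(x) dx evaluates to 122.441.
Endpoint term: (f(11) + f(48))/2 = (2.39790 + 3.87120)/2 = 3.13455.
So far: 125.575.
Correction k=1: B_{2}/2! · (f^{(1)}(48) − f^{(1)}(11)) = 1/12 · (0.0208333 − 0.0909091) = -0.00583965.
After k=1: 125.570.
Correction k=2: B_{4}/4! · (f^{(3)}(48) − f^{(3)}(11)) = −1/720 · (1.80845e-05 − 0.00150263) = 2.06187e-06.
After k=2: 125.570.
Correction k=3: B_{6}/6! · (f^{(5)}(48) − f^{(5)}(11)) = 1/30240 · (9.41901e-08 − 0.000149021) = -4.92483e-09.
After k=3: 125.570.
Correction k=4: B_{8}/8! · (f^{(7)}(48) − f^{(7)}(11)) = −1/1209600 · (1.22643e-09 − 3.69474e-05) = 3.05441e-11.

S_4 ≈ 125.570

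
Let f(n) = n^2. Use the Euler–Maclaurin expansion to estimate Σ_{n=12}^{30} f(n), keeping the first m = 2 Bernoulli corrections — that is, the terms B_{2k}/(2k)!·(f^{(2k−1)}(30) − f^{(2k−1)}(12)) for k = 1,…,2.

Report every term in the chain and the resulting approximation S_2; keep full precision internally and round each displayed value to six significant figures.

The integral term ∫_12^30 x^2 dx = 8424.00.
Boundary: ½(f(12) + f(30)) = ½(144.000 + 900.000) = 522.000.
Integral + boundary = 8946.00.
k=1: B_{2}/(2)! × [f^{(1)}(30) − f^{(1)}(12)] = 1/12 × (60.0000 − 24.0000) = 3.00000.
Partial sum through k=1: 8949.00.
k=2: B_{4}/(4)! × [f^{(3)}(30) − f^{(3)}(12)] = −1/720 × (0.00000 − 0.00000) = 0.00000.

S_2 ≈ 8949.00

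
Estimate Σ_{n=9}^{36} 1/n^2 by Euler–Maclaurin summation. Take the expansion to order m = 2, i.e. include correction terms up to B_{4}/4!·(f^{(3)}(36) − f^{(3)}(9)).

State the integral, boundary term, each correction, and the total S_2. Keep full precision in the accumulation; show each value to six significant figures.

S_2 ≈ 0.0901165

The integral term ∫_9^36 1/x^2 dx = 0.0833333.
Endpoint term: (f(9) + f(36))/2 = (0.0123457 + 0.000771605)/2 = 0.00655864.
So far: 0.0898920.
Order-1 term: 1/12 · (-4.28669e-05 − (-0.00274348)) = 0.000225051.
Partial sum through k=1: 0.0901170.
Order-2 term: −1/720 · (-3.96916e-07 − (-0.000406442)) = -5.63952e-07.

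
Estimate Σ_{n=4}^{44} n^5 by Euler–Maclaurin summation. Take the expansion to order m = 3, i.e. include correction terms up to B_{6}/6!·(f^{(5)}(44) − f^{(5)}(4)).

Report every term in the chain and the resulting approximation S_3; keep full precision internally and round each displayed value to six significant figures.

S_3 ≈ 1.29341e+09

The integral term ∫_4^44 x^5 dx = 1.20938e+09.
½[f(4) + f(44)] = ½[1024.00 + 1.64916e+08] = 8.24586e+07.
Integral + boundary = 1.29184e+09.
Order-1 term: 1/12 · (1.87405e+07 − 1280.00) = 1.56160e+06.
Partial sum through k=1: 1.29341e+09.
Order-2 term: −1/720 · (116160 − 960.000) = -160.000.
Partial sum through k=2: 1.29341e+09.
Order-3 term: 1/30240 · (120.000 − 120.000) = 0.00000.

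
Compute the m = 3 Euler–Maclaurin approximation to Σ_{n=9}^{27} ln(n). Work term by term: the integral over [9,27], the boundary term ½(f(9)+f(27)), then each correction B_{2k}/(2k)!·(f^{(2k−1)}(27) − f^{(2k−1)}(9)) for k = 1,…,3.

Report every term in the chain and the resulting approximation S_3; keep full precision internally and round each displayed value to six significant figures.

Integral: ∫_9^27 ln(x) dx = 51.2126.
½[f(9) + f(27)] = ½[2.19722 + 3.29584] = 2.74653.
Running total after boundary: 53.9591.
k=1: B_{2}/(2)! × [f^{(1)}(27) − f^{(1)}(9)] = 1/12 × (0.0370370 − 0.111111) = -0.00617284.
Partial sum through k=1: 53.9529.
k=2: B_{4}/(4)! × [f^{(3)}(27) − f^{(3)}(9)] = −1/720 × (0.000101611 − 0.00274348) = 3.66927e-06.
Partial sum through k=2: 53.9529.
k=3: B_{6}/(6)! × [f^{(5)}(27) − f^{(5)}(9)] = 1/30240 × (1.67260e-06 − 0.000406442) = -1.33852e-08.

S_3 ≈ 53.9529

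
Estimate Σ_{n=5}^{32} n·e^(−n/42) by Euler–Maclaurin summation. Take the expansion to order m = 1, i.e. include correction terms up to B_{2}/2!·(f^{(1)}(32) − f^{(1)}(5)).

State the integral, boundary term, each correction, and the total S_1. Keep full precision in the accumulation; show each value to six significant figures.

The integral term ∫_5^32 x·e^(−x/42) dx = 301.708.
Endpoint term: (f(5) + f(32))/2 = (4.43883 + 14.9368)/2 = 9.68784.
So far: 311.396.
k=1: B_{2}/(2)! × [f^{(1)}(32) − f^{(1)}(5)] = 1/12 × (0.111137 − 0.782079) = -0.0559118.

S_1 ≈ 311.340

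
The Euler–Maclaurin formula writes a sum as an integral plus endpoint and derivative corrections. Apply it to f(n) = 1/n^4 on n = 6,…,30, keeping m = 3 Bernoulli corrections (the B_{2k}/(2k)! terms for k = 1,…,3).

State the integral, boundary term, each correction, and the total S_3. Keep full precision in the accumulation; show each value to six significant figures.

Integral: ∫_6^30 1/x^4 dx = 0.00153086.
Endpoint term: (f(6) + f(30))/2 = (0.000771605 + 1.23457e-06)/2 = 0.000386420.
Running total after boundary: 0.00191728.
Correction k=1: B_{2}/2! · (f^{(1)}(30) − f^{(1)}(6)) = 1/12 · (-1.64609e-07 − (-0.000514403)) = 4.28532e-05.
After k=1: 0.00196014.
Correction k=2: B_{4}/4! · (f^{(3)}(30) − f^{(3)}(6)) = −1/720 · (-5.48697e-09 − (-0.000428669)) = -5.95367e-07.
After k=2: 0.00195954.
Correction k=3: B_{6}/6! · (f^{(5)}(30) − f^{(5)}(6)) = 1/30240 · (-3.41411e-10 − (-0.000666819)) = 2.20509e-08.

S_3 ≈ 0.00195956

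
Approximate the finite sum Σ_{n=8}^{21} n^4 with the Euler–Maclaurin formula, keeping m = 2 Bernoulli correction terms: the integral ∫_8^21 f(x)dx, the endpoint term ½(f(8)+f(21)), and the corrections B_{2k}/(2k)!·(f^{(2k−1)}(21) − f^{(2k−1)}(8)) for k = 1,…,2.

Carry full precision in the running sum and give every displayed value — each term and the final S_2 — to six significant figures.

The integral term ∫_8^21 x^4 dx = 810267.
Endpoint term: (f(8) + f(21))/2 = (4096.00 + 194481)/2 = 99288.5.
So far: 909555.
k=1: B_{2}/(2)! × [f^{(1)}(21) − f^{(1)}(8)] = 1/12 × (37044.0 − 2048.00) = 2916.33.
After k=1: 912471.
k=2: B_{4}/(4)! × [f^{(3)}(21) − f^{(3)}(8)] = −1/720 × (504.000 − 192.000) = -0.433333.

S_2 ≈ 912471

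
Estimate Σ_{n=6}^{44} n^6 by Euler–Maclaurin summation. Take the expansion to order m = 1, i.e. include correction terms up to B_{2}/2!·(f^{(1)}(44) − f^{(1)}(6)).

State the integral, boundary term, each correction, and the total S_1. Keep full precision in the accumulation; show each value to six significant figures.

S_1 ≈ 4.93217e+10

∫_6^44 x^6 dx evaluates to 4.56111e+10.
Boundary: ½(f(6) + f(44)) = ½(46656.0 + 7.25631e+09) = 3.62818e+09.
Integral + boundary = 4.92393e+10.
Order-1 term: 1/12 · (9.89497e+08 − 46656.0) = 8.24542e+07.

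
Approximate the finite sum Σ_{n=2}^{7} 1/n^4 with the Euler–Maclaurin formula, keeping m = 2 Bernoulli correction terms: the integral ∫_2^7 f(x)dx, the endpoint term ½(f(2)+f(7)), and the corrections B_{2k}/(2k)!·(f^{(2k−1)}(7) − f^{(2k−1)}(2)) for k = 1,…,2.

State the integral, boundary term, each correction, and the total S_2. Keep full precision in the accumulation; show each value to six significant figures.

Integral: ∫_2^7 1/x^4 dx = 0.0406948.
Endpoint term: (f(2) + f(7))/2 = (0.0625000 + 0.000416493)/2 = 0.0314582.
So far: 0.0721531.
Correction k=1: B_{2}/2! · (f^{(1)}(7) − f^{(1)}(2)) = 1/12 · (-0.000237996 − (-0.125000)) = 0.0103968.
After k=1: 0.0825499.
Correction k=2: B_{4}/4! · (f^{(3)}(7) − f^{(3)}(2)) = −1/720 · (-0.000145712 − (-0.937500)) = -0.00130188.

S_2 ≈ 0.0812480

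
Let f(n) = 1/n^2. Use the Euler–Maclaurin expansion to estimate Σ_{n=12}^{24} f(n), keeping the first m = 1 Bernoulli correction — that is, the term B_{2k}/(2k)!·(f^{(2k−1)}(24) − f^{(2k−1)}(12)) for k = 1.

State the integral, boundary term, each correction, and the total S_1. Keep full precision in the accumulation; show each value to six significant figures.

∫_12^24 1/x^2 dx evaluates to 0.0416667.
Boundary: ½(f(12) + f(24)) = ½(0.00694444 + 0.00173611) = 0.00434028.
So far: 0.0460069.
Order-1 term: 1/12 · (-0.000144676 − (-0.00115741)) = 8.43943e-05.

S_1 ≈ 0.0460913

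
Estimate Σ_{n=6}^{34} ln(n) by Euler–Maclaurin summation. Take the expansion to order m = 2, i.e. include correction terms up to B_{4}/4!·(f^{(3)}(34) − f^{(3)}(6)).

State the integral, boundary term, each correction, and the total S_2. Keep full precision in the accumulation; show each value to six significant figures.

Integral: ∫_6^34 ln(x) dx = 81.1457.
Endpoint term: (f(6) + f(34))/2 = (1.79176 + 3.52636)/2 = 2.65906.
Integral + boundary = 83.8048.
Order-1 term: 1/12 · (0.0294118 − 0.166667) = -0.0114379.
Running total after k=1: 83.7933.
Order-2 term: −1/720 · (5.08854e-05 − 0.00925926) = 1.27894e-05.

S_2 ≈ 83.7933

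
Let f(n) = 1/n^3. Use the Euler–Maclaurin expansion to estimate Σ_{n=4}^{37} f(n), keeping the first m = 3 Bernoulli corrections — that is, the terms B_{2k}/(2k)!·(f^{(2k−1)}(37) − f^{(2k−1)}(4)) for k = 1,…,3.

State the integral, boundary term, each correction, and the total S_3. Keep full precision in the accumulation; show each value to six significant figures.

Integral: ∫_4^37 1/x^3 dx = 0.0308848.
Endpoint term: (f(4) + f(37))/2 = (0.0156250 + 1.97422e-05)/2 = 0.00782237.
Running total after boundary: 0.0387071.
Order-1 term: 1/12 · (-1.60072e-06 − (-0.0117188)) = 0.000976429.
Running total after k=1: 0.0396836.
Order-2 term: −1/720 · (-2.33852e-08 − (-0.0146484)) = -2.03450e-05.
Running total after k=2: 0.0396632.
Order-3 term: 1/30240 · (-7.17442e-10 − (-0.0384521)) = 1.27157e-06.

S_3 ≈ 0.0396645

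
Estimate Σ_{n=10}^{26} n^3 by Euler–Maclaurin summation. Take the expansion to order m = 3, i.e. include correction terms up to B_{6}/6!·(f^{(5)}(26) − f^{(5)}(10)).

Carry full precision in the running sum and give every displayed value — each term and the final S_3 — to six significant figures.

S_3 ≈ 121176

The integral term ∫_10^26 x^3 dx = 111744.
½[f(10) + f(26)] = ½[1000.00 + 17576.0] = 9288.00.
Integral + boundary = 121032.
Correction k=1: B_{2}/2! · (f^{(1)}(26) − f^{(1)}(10)) = 1/12 · (2028.00 − 300.000) = 144.000.
Partial sum through k=1: 121176.
Correction k=2: B_{4}/4! · (f^{(3)}(26) − f^{(3)}(10)) = −1/720 · (6.00000 − 6.00000) = 0.00000.
Partial sum through k=2: 121176.
Correction k=3: B_{6}/6! · (f^{(5)}(26) − f^{(5)}(10)) = 1/30240 · (0.00000 − 0.00000) = 0.00000.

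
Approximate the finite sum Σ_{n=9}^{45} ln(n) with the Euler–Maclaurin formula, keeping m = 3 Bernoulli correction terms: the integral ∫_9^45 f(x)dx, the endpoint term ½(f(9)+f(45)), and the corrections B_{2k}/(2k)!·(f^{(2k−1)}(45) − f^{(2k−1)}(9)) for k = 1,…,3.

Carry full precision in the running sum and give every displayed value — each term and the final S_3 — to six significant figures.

S_3 ≈ 118.519

∫_9^45 ln(x) dx evaluates to 115.525.
Endpoint term: (f(9) + f(45))/2 = (2.19722 + 3.80666)/2 = 3.00194.
Running total after boundary: 118.527.
Order-1 term: 1/12 · (0.0222222 − 0.111111) = -0.00740741.
Running total after k=1: 118.519.
Order-2 term: −1/720 · (2.19479e-05 − 0.00274348) = 3.77991e-06.
Running total after k=2: 118.519.
Order-3 term: 1/30240 · (1.30061e-07 − 0.000406442) = -1.34362e-08.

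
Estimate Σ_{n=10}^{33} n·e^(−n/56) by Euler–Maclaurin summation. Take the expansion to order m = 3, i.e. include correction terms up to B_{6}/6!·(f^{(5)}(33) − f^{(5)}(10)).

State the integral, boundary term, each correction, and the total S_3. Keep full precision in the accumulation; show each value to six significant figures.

S_3 ≈ 340.128

Integral: ∫_10^33 x·e^(−x/56) dx = 326.831.
Endpoint term: (f(10) + f(33))/2 = (8.36464 + 18.3059)/2 = 13.3353.
Integral + boundary = 340.166.
Order-1 term: 1/12 · (0.227833 − 0.687096) = -0.0382719.
Running total after k=1: 340.128.
Order-2 term: −1/720 · (0.000426428 − 0.000752559) = 4.52959e-07.
Running total after k=2: 340.128.
Order-3 term: 1/30240 · (2.48790e-07 − 4.10082e-07) = -5.33373e-12.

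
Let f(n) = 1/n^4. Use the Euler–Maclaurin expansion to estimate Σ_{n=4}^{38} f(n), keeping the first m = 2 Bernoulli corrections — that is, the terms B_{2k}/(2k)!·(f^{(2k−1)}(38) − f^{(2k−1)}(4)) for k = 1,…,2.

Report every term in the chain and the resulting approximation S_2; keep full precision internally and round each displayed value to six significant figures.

∫_4^38 1/x^4 dx evaluates to 0.00520226.
Boundary: ½(f(4) + f(38)) = ½(0.00390625 + 4.79585e-07) = 0.00195336.
Integral + boundary = 0.00715562.
Correction k=1: B_{2}/2! · (f^{(1)}(38) − f^{(1)}(4)) = 1/12 · (-5.04826e-08 − (-0.00390625)) = 0.000325517.
After k=1: 0.00748114.
Correction k=2: B_{4}/4! · (f^{(3)}(38) − f^{(3)}(4)) = −1/720 · (-1.04881e-09 − (-0.00732422)) = -1.01725e-05.

S_2 ≈ 0.00747097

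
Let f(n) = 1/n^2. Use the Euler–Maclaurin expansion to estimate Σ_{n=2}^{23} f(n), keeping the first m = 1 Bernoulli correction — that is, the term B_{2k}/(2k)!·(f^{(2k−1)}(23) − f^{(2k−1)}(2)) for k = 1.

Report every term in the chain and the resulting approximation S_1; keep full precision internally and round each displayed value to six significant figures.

S_1 ≈ 0.603287

∫_2^23 1/x^2 dx evaluates to 0.456522.
½[f(2) + f(23)] = ½[0.250000 + 0.00189036] = 0.125945.
Integral + boundary = 0.582467.
Order-1 term: 1/12 · (-0.000164379 − (-0.250000)) = 0.0208196.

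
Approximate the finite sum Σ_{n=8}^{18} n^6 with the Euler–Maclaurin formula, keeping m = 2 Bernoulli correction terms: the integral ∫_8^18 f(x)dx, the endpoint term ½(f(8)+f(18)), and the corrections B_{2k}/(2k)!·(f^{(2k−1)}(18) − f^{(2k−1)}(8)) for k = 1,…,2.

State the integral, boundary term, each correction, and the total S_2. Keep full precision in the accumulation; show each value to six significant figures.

Integral: ∫_8^18 x^6 dx = 8.71604e+07.
½[f(8) + f(18)] = ½[262144 + 3.40122e+07] = 1.71372e+07.
So far: 1.04298e+08.
Correction k=1: B_{2}/2! · (f^{(1)}(18) − f^{(1)}(8)) = 1/12 · (1.13374e+07 − 196608) = 928400.
Partial sum through k=1: 1.05226e+08.
Correction k=2: B_{4}/4! · (f^{(3)}(18) − f^{(3)}(8)) = −1/720 · (699840 − 61440.0) = -886.667.

S_2 ≈ 1.05225e+08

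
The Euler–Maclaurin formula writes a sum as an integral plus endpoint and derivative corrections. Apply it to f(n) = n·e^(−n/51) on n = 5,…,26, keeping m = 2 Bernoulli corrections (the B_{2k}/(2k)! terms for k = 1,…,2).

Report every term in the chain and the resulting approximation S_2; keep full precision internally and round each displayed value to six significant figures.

S_2 ≈ 240.710

The integral term ∫_5^26 x·e^(−x/51) dx = 230.679.
Boundary: ½(f(5) + f(26)) = ½(4.53307 + 15.6159) = 10.0745.
So far: 240.754.
Correction k=1: B_{2}/2! · (f^{(1)}(26) − f^{(1)}(5)) = 1/12 · (0.294418 − 0.817730) = -0.0436093.
Running total after k=1: 240.710.
Correction k=2: B_{4}/4! · (f^{(3)}(26) − f^{(3)}(5)) = −1/720 · (0.000575027 − 0.00101152) = 6.06237e-07.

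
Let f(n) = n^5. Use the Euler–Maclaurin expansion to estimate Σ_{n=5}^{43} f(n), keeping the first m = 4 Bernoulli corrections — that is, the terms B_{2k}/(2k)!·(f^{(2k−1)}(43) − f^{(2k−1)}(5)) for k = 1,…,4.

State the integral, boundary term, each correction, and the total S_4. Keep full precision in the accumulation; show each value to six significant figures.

S_4 ≈ 1.12849e+09

Integral: ∫_5^43 x^5 dx = 1.05356e+09.
½[f(5) + f(43)] = ½[3125.00 + 1.47008e+08] = 7.35058e+07.
So far: 1.12706e+09.
k=1: B_{2}/(2)! × [f^{(1)}(43) − f^{(1)}(5)] = 1/12 × (1.70940e+07 − 3125.00) = 1.42424e+06.
After k=1: 1.12849e+09.
k=2: B_{4}/(4)! × [f^{(3)}(43) − f^{(3)}(5)] = −1/720 × (110940 − 1500.00) = -152.000.
After k=2: 1.12849e+09.
k=3: B_{6}/(6)! × [f^{(5)}(43) − f^{(5)}(5)] = 1/30240 × (120.000 − 120.000) = 0.00000.
After k=3: 1.12849e+09.
k=4: B_{8}/(8)! × [f^{(7)}(43) − f^{(7)}(5)] = −1/1209600 × (0.00000 − 0.00000) = 0.00000.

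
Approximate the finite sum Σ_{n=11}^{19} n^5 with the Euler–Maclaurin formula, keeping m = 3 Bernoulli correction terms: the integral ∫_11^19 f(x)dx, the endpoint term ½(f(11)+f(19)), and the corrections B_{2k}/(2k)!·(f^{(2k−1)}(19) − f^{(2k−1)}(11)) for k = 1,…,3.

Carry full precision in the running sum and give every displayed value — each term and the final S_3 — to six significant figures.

S_3 ≈ 8.91248e+06

Integral: ∫_11^19 x^5 dx = 7.54572e+06.
Endpoint term: (f(11) + f(19))/2 = (161051 + 2.47610e+06)/2 = 1.31858e+06.
So far: 8.86430e+06.
Order-1 term: 1/12 · (651605 − 73205.0) = 48200.0.
Running total after k=1: 8.91250e+06.
Order-2 term: −1/720 · (21660.0 − 7260.00) = -20.0000.
Running total after k=2: 8.91248e+06.
Order-3 term: 1/30240 · (120.000 − 120.000) = 0.00000.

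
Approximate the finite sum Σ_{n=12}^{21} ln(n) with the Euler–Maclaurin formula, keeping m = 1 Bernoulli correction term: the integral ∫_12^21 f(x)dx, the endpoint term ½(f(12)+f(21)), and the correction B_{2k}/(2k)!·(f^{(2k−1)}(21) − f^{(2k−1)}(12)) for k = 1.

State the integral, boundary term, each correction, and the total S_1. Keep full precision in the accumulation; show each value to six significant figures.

S_1 ≈ 27.8778

The integral term ∫_12^21 ln(x) dx = 25.1161.
½[f(12) + f(21)] = ½[2.48491 + 3.04452] = 2.76471.
Integral + boundary = 27.8808.
Order-1 term: 1/12 · (0.0476190 − 0.0833333) = -0.00297619.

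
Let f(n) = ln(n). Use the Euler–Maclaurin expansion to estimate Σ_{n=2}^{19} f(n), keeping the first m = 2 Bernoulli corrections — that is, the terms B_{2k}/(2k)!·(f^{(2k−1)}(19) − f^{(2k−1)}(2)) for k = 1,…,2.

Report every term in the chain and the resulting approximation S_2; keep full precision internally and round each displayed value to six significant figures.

S_2 ≈ 39.3399

∫_2^19 ln(x) dx evaluates to 37.5580.
Endpoint term: (f(2) + f(19))/2 = (0.693147 + 2.94444)/2 = 1.81879.
So far: 39.3768.
Order-1 term: 1/12 · (0.0526316 − 0.500000) = -0.0372807.
Partial sum through k=1: 39.3396.
Order-2 term: −1/720 · (0.000291588 − 0.250000) = 0.000346817.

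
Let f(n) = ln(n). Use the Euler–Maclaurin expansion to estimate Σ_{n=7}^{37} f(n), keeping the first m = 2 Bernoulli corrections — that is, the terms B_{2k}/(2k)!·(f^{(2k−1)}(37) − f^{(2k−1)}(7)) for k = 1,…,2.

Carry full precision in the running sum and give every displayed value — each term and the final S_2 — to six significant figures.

Integral: ∫_7^37 ln(x) dx = 89.9826.
Endpoint term: (f(7) + f(37))/2 = (1.94591 + 3.61092)/2 = 2.77841.
So far: 92.7610.
Order-1 term: 1/12 · (0.0270270 − 0.142857) = -0.00965251.
After k=1: 92.7514.
Order-2 term: −1/720 · (3.94843e-05 − 0.00583090) = 8.04364e-06.

S_2 ≈ 92.7514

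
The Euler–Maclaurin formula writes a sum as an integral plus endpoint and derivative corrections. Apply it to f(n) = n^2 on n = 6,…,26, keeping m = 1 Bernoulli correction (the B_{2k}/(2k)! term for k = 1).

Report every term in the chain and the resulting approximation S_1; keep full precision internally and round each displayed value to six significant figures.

S_1 ≈ 6146.00

The integral term ∫_6^26 x^2 dx = 5786.67.
½[f(6) + f(26)] = ½[36.0000 + 676.000] = 356.000.
Integral + boundary = 6142.67.
Order-1 term: 1/12 · (52.0000 − 12.0000) = 3.33333.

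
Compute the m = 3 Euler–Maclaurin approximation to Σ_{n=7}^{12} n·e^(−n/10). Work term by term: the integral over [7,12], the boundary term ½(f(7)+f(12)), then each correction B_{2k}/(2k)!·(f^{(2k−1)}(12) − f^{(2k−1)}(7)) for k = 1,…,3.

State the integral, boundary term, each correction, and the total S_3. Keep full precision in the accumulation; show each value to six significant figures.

S_3 ≈ 21.6846

∫_7^12 x·e^(−x/10) dx evaluates to 18.1568.
Endpoint term: (f(7) + f(12))/2 = (3.47610 + 3.61433)/2 = 3.54521.
Integral + boundary = 21.7020.
Order-1 term: 1/12 · (-0.0602388 − 0.148976) = -0.0174345.
After k=1: 21.6846.
Order-2 term: −1/720 · (0.00542150 − 0.0114215) = 8.33329e-06.
After k=2: 21.6846.
Order-3 term: 1/30240 · (0.000114454 − 0.000213532) = -3.27638e-09.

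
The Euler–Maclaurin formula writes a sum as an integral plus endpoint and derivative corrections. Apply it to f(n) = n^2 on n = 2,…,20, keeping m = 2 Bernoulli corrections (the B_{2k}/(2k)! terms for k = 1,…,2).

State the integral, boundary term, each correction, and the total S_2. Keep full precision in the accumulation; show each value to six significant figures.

∫_2^20 x^2 dx evaluates to 2664.00.
Boundary: ½(f(2) + f(20)) = ½(4.00000 + 400.000) = 202.000.
Running total after boundary: 2866.00.
Order-1 term: 1/12 · (40.0000 − 4.00000) = 3.00000.
Running total after k=1: 2869.00.
Order-2 term: −1/720 · (0.00000 − 0.00000) = 0.00000.

S_2 ≈ 2869.00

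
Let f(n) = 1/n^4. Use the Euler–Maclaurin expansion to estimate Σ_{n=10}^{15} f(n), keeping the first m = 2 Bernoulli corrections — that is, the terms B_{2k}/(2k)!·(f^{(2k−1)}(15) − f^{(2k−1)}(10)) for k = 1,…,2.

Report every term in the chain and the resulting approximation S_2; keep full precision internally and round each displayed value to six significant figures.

S_2 ≈ 0.000297323

The integral term ∫_10^15 1/x^4 dx = 0.000234568.
½[f(10) + f(15)] = ½[0.000100000 + 1.97531e-05] = 5.98765e-05.
So far: 0.000294444.
Correction k=1: B_{2}/2! · (f^{(1)}(15) − f^{(1)}(10)) = 1/12 · (-5.26749e-06 − (-4.00000e-05)) = 2.89438e-06.
After k=1: 0.000297339.
Correction k=2: B_{4}/4! · (f^{(3)}(15) − f^{(3)}(10)) = −1/720 · (-7.02332e-07 − (-1.20000e-05)) = -1.56912e-08.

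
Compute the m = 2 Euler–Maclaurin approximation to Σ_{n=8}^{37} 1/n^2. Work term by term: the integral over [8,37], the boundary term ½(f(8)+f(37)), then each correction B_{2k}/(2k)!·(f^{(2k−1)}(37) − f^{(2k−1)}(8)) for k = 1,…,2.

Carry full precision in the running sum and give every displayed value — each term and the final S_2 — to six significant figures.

∫_8^37 1/x^2 dx evaluates to 0.0979730.
Boundary: ½(f(8) + f(37)) = ½(0.0156250 + 0.000730460) = 0.00817773.
Running total after boundary: 0.106151.
k=1: B_{2}/(2)! × [f^{(1)}(37) − f^{(1)}(8)] = 1/12 × (-3.94843e-05 − (-0.00390625)) = 0.000322230.
Partial sum through k=1: 0.106473.
k=2: B_{4}/(4)! × [f^{(3)}(37) − f^{(3)}(8)] = −1/720 × (-3.46101e-07 − (-0.000732422)) = -1.01677e-06.

S_2 ≈ 0.106472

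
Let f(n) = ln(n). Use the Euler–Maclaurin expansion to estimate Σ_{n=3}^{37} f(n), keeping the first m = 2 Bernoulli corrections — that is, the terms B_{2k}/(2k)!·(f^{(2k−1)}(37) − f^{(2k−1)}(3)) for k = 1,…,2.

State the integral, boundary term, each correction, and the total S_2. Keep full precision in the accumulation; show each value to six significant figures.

∫_3^37 ln(x) dx evaluates to 96.3081.
Boundary: ½(f(3) + f(37)) = ½(1.09861 + 3.61092) = 2.35477.
Integral + boundary = 98.6629.
Correction k=1: B_{2}/2! · (f^{(1)}(37) − f^{(1)}(3)) = 1/12 · (0.0270270 − 0.333333) = -0.0255255.
After k=1: 98.6374.
Correction k=2: B_{4}/4! · (f^{(3)}(37) − f^{(3)}(3)) = −1/720 · (3.94843e-05 − 0.0740741) = 0.000102826.

S_2 ≈ 98.6375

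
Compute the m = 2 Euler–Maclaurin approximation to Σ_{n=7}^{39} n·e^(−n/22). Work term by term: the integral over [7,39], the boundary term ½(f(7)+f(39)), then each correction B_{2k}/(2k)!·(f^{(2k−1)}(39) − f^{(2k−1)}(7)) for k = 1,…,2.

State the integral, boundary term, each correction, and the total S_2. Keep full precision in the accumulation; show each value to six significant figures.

The integral term ∫_7^39 x·e^(−x/22) dx = 236.162.
Endpoint term: (f(7) + f(39))/2 = (5.09229 + 6.62489)/2 = 5.85859.
Integral + boundary = 242.020.
Order-1 term: 1/12 · (-0.131262 − 0.496003) = -0.0522721.
After k=1: 241.968.
Order-2 term: −1/720 · (0.000430735 − 0.00403088) = 5.00019e-06.

S_2 ≈ 241.968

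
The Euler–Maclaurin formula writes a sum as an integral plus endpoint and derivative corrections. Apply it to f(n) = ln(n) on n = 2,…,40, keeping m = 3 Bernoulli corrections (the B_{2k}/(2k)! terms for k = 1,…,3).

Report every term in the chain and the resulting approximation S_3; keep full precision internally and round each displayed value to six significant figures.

S_3 ≈ 110.321

∫_2^40 ln(x) dx evaluates to 108.169.
Boundary: ½(f(2) + f(40)) = ½(0.693147 + 3.68888) = 2.19101.
So far: 110.360.
k=1: B_{2}/(2)! × [f^{(1)}(40) − f^{(1)}(2)] = 1/12 × (0.0250000 − 0.500000) = -0.0395833.
After k=1: 110.320.
k=2: B_{4}/(4)! × [f^{(3)}(40) − f^{(3)}(2)] = −1/720 × (3.12500e-05 − 0.250000) = 0.000347179.
After k=2: 110.321.
k=3: B_{6}/(6)! × [f^{(5)}(40) − f^{(5)}(2)] = 1/30240 × (2.34375e-07 − 0.750000) = -2.48016e-05.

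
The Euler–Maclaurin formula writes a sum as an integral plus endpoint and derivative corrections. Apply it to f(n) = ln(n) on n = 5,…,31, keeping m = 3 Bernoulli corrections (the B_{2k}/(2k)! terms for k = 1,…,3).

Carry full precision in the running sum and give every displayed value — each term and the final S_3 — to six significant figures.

S_3 ≈ 74.9142

Integral: ∫_5^31 ln(x) dx = 72.4064.
½[f(5) + f(31)] = ½[1.60944 + 3.43399] = 2.52171.
Running total after boundary: 74.9281.
Correction k=1: B_{2}/2! · (f^{(1)}(31) − f^{(1)}(5)) = 1/12 · (0.0322581 − 0.200000) = -0.0139785.
Running total after k=1: 74.9141.
Correction k=2: B_{4}/4! · (f^{(3)}(31) − f^{(3)}(5)) = −1/720 · (6.71344e-05 − 0.0160000) = 2.21290e-05.
Running total after k=2: 74.9142.
Correction k=3: B_{6}/6! · (f^{(5)}(31) − f^{(5)}(5)) = 1/30240 · (8.38306e-07 − 0.00768000) = -2.53941e-07.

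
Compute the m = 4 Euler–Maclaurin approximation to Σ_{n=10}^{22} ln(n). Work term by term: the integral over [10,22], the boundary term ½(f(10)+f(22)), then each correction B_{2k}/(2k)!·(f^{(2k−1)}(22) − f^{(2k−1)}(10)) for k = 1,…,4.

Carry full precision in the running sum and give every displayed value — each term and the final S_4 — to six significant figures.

S_4 ≈ 35.6694

Integral: ∫_10^22 ln(x) dx = 32.9771.
Endpoint term: (f(10) + f(22))/2 = (2.30259 + 3.09104)/2 = 2.69681.
Integral + boundary = 35.6739.
Order-1 term: 1/12 · (0.0454545 − 0.100000) = -0.00454545.
Partial sum through k=1: 35.6694.
Order-2 term: −1/720 · (0.000187829 − 0.00200000) = 2.51690e-06.
Partial sum through k=2: 35.6694.
Order-3 term: 1/30240 · (4.65691e-06 − 0.000240000) = -7.78251e-09.
Partial sum through k=3: 35.6694.
Order-4 term: −1/1209600 · (2.88651e-07 − 7.20000e-05) = 5.92852e-11.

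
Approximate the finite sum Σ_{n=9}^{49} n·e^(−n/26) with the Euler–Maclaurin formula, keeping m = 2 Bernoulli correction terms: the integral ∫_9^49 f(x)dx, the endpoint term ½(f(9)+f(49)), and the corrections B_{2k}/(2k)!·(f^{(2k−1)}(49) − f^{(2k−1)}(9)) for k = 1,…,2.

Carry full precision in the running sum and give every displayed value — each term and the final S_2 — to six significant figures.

S_2 ≈ 354.412

The integral term ∫_9^49 x·e^(−x/26) dx = 347.557.
½[f(9) + f(49)] = ½[6.36663 + 7.44249] = 6.90456.
Running total after boundary: 354.461.
k=1: B_{2}/(2)! × [f^{(1)}(49) − f^{(1)}(9)] = 1/12 × (-0.134362 − 0.462533) = -0.0497413.
Partial sum through k=1: 354.412.
k=2: B_{4}/(4)! × [f^{(3)}(49) − f^{(3)}(9)] = −1/720 × (0.000250611 − 0.00277713) = 3.50906e-06.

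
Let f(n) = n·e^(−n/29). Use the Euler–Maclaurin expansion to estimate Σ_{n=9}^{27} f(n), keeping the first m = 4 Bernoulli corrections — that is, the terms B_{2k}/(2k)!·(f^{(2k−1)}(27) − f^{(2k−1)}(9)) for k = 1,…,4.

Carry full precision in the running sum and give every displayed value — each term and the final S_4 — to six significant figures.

Integral: ∫_9^27 x·e^(−x/29) dx = 167.887.
½[f(9) + f(27)] = ½[6.59875 + 10.6419] = 8.62034.
Running total after boundary: 176.508.
k=1: B_{2}/(2)! × [f^{(1)}(27) − f^{(1)}(9)] = 1/12 × (0.0271825 − 0.505651) = -0.0398724.
After k=1: 176.468.
k=2: B_{4}/(4)! × [f^{(3)}(27) − f^{(3)}(9)] = −1/720 × (0.000969648 − 0.00234487) = 1.91004e-06.
After k=2: 176.468.
k=3: B_{6}/(6)! × [f^{(5)}(27) − f^{(5)}(9)] = 1/30240 × (2.26751e-06 − 4.86147e-06) = -8.57793e-11.
After k=3: 176.468.
k=4: B_{8}/(8)! × [f^{(7)}(27) − f^{(7)}(9)] = −1/1209600 × (4.02146e-09 − 8.24584e-09) = 3.49238e-15.

S_4 ≈ 176.468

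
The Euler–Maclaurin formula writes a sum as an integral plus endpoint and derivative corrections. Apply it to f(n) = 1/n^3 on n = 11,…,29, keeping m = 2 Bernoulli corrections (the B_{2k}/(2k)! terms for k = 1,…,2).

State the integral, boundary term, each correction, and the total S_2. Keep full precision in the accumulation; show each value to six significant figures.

S_2 ≈ 0.00395053

∫_11^29 1/x^3 dx evaluates to 0.00353770.
Endpoint term: (f(11) + f(29))/2 = (0.000751315 + 4.10021e-05)/2 = 0.000396158.
Integral + boundary = 0.00393386.
Correction k=1: B_{2}/2! · (f^{(1)}(29) − f^{(1)}(11)) = 1/12 · (-4.24160e-06 − (-0.000204904)) = 1.67219e-05.
After k=1: 0.00395058.
Correction k=2: B_{4}/4! · (f^{(3)}(29) − f^{(3)}(11)) = −1/720 · (-1.00870e-07 − (-3.38684e-05)) = -4.68994e-08.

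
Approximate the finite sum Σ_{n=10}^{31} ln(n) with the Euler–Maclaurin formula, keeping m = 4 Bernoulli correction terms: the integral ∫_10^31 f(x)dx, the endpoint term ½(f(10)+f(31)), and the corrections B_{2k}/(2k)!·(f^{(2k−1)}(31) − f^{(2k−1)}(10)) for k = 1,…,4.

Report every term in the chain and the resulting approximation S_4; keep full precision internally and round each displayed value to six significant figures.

S_4 ≈ 65.2904

The integral term ∫_10^31 ln(x) dx = 62.4278.
Boundary: ½(f(10) + f(31)) = ½(2.30259 + 3.43399) = 2.86829.
Running total after boundary: 65.2960.
k=1: B_{2}/(2)! × [f^{(1)}(31) − f^{(1)}(10)] = 1/12 × (0.0322581 − 0.100000) = -0.00564516.
After k=1: 65.2904.
k=2: B_{4}/(4)! × [f^{(3)}(31) − f^{(3)}(10)] = −1/720 × (6.71344e-05 − 0.00200000) = 2.68454e-06.
After k=2: 65.2904.
k=3: B_{6}/(6)! × [f^{(5)}(31) − f^{(5)}(10)] = 1/30240 × (8.38306e-07 − 0.000240000) = -7.90879e-09.
After k=3: 65.2904.
k=4: B_{8}/(8)! × [f^{(7)}(31) − f^{(7)}(10)] = −1/1209600 × (2.61698e-08 − 7.20000e-05) = 5.95022e-11.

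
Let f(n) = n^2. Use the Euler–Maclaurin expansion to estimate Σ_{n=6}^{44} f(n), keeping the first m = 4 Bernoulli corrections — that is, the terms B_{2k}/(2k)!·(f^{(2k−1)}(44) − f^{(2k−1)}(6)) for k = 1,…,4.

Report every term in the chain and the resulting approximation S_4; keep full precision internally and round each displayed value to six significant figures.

∫_6^44 x^2 dx evaluates to 28322.7.
Endpoint term: (f(6) + f(44))/2 = (36.0000 + 1936.00)/2 = 986.000.
Integral + boundary = 29308.7.
k=1: B_{2}/(2)! × [f^{(1)}(44) − f^{(1)}(6)] = 1/12 × (88.0000 − 12.0000) = 6.33333.
Partial sum through k=1: 29315.0.
k=2: B_{4}/(4)! × [f^{(3)}(44) − f^{(3)}(6)] = −1/720 × (0.00000 − 0.00000) = 0.00000.
Partial sum through k=2: 29315.0.
k=3: B_{6}/(6)! × [f^{(5)}(44) − f^{(5)}(6)] = 1/30240 × (0.00000 − 0.00000) = 0.00000.
Partial sum through k=3: 29315.0.
k=4: B_{8}/(8)! × [f^{(7)}(44) − f^{(7)}(6)] = −1/1209600 × (0.00000 − 0.00000) = 0.00000.

S_4 ≈ 29315.0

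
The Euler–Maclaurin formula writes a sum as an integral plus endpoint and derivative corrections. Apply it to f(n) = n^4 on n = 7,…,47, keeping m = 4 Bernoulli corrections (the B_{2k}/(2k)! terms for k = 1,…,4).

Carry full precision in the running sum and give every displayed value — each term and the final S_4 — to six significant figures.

The integral term ∫_7^47 x^4 dx = 4.58656e+07.
Endpoint term: (f(7) + f(47))/2 = (2401.00 + 4.87968e+06)/2 = 2.44104e+06.
So far: 4.83067e+07.
Order-1 term: 1/12 · (415292 − 1372.00) = 34493.3.
Running total after k=1: 4.83412e+07.
Order-2 term: −1/720 · (1128.00 − 168.000) = -1.33333.
Running total after k=2: 4.83412e+07.
Order-3 term: 1/30240 · (0.00000 − 0.00000) = 0.00000.
Running total after k=3: 4.83412e+07.
Order-4 term: −1/1209600 · (0.00000 − 0.00000) = 0.00000.

S_4 ≈ 4.83412e+07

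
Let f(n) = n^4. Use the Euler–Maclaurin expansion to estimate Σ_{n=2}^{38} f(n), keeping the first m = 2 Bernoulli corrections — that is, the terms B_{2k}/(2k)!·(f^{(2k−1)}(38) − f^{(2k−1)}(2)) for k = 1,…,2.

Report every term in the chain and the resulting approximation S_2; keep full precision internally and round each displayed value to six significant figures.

S_2 ≈ 1.69079e+07

Integral: ∫_2^38 x^4 dx = 1.58470e+07.
½[f(2) + f(38)] = ½[16.0000 + 2.08514e+06] = 1.04258e+06.
Running total after boundary: 1.68896e+07.
k=1: B_{2}/(2)! × [f^{(1)}(38) − f^{(1)}(2)] = 1/12 × (219488 − 32.0000) = 18288.0.
Running total after k=1: 1.69079e+07.
k=2: B_{4}/(4)! × [f^{(3)}(38) − f^{(3)}(2)] = −1/720 × (912.000 − 48.0000) = -1.20000.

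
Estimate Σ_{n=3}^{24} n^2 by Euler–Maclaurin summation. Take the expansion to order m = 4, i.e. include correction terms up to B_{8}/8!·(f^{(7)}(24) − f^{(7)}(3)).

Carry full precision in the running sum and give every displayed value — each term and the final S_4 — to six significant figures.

S_4 ≈ 4895.00

The integral term ∫_3^24 x^2 dx = 4599.00.
Boundary: ½(f(3) + f(24)) = ½(9.00000 + 576.000) = 292.500.
So far: 4891.50.
k=1: B_{2}/(2)! × [f^{(1)}(24) − f^{(1)}(3)] = 1/12 × (48.0000 − 6.00000) = 3.50000.
After k=1: 4895.00.
k=2: B_{4}/(4)! × [f^{(3)}(24) − f^{(3)}(3)] = −1/720 × (0.00000 − 0.00000) = 0.00000.
After k=2: 4895.00.
k=3: B_{6}/(6)! × [f^{(5)}(24) − f^{(5)}(3)] = 1/30240 × (0.00000 − 0.00000) = 0.00000.
After k=3: 4895.00.
k=4: B_{8}/(8)! × [f^{(7)}(24) − f^{(7)}(3)] = −1/1209600 × (0.00000 − 0.00000) = 0.00000.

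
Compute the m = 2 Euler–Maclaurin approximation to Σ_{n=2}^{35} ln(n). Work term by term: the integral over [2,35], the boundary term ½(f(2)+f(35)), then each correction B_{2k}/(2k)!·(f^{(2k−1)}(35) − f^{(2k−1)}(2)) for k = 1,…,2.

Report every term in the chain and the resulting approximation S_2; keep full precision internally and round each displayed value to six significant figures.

S_2 ≈ 92.1362

∫_2^35 ln(x) dx evaluates to 90.0509.
Boundary: ½(f(2) + f(35)) = ½(0.693147 + 3.55535) = 2.12425.
So far: 92.1751.
k=1: B_{2}/(2)! × [f^{(1)}(35) − f^{(1)}(2)] = 1/12 × (0.0285714 − 0.500000) = -0.0392857.
Running total after k=1: 92.1358.
k=2: B_{4}/(4)! × [f^{(3)}(35) − f^{(3)}(2)] = −1/720 × (4.66472e-05 − 0.250000) = 0.000347157.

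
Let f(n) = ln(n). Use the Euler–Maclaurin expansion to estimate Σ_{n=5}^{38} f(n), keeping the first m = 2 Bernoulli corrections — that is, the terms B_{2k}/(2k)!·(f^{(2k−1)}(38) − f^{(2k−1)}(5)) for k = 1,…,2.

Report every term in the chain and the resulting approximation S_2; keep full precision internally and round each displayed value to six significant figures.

S_2 ≈ 99.7901

Integral: ∫_5^38 ln(x) dx = 97.1811.
Endpoint term: (f(5) + f(38))/2 = (1.60944 + 3.63759)/2 = 2.62351.
So far: 99.8046.
k=1: B_{2}/(2)! × [f^{(1)}(38) − f^{(1)}(5)] = 1/12 × (0.0263158 − 0.200000) = -0.0144737.
After k=1: 99.7901.
k=2: B_{4}/(4)! × [f^{(3)}(38) − f^{(3)}(5)] = −1/720 × (3.64485e-05 − 0.0160000) = 2.21716e-05.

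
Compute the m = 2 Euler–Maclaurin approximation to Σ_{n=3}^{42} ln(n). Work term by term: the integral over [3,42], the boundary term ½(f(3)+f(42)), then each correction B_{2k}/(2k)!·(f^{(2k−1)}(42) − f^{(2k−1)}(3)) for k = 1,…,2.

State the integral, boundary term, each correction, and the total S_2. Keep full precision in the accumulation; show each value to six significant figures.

S_2 ≈ 117.079

Integral: ∫_3^42 ln(x) dx = 114.686.
Endpoint term: (f(3) + f(42))/2 = (1.09861 + 3.73767)/2 = 2.41814.
Integral + boundary = 117.104.
k=1: B_{2}/(2)! × [f^{(1)}(42) − f^{(1)}(3)] = 1/12 × (0.0238095 − 0.333333) = -0.0257937.
Running total after k=1: 117.079.
k=2: B_{4}/(4)! × [f^{(3)}(42) − f^{(3)}(3)] = −1/720 × (2.69949e-05 − 0.0740741) = 0.000102843.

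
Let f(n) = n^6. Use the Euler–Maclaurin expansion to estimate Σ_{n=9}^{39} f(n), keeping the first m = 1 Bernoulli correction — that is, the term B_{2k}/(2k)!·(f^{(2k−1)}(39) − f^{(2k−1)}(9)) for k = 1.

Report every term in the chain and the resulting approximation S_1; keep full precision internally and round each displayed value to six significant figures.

S_1 ≈ 2.14085e+10

Integral: ∫_9^39 x^6 dx = 1.96037e+10.
Endpoint term: (f(9) + f(39))/2 = (531441 + 3.51874e+09)/2 = 1.75964e+09.
So far: 2.13634e+10.
Correction k=1: B_{2}/2! · (f^{(1)}(39) − f^{(1)}(9)) = 1/12 · (5.41345e+08 − 354294) = 4.50826e+07.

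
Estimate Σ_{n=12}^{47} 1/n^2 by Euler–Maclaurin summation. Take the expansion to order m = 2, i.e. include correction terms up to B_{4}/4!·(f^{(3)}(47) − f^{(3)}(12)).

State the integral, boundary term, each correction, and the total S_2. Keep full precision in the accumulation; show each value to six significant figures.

∫_12^47 1/x^2 dx evaluates to 0.0620567.
Boundary: ½(f(12) + f(47)) = ½(0.00694444 + 0.000452694) = 0.00369857.
So far: 0.0657553.
Correction k=1: B_{2}/2! · (f^{(1)}(47) − f^{(1)}(12)) = 1/12 · (-1.92636e-05 − (-0.00115741)) = 9.48453e-05.
After k=1: 0.0658502.
Correction k=2: B_{4}/4! · (f^{(3)}(47) − f^{(3)}(12)) = −1/720 · (-1.04646e-07 − (-9.64506e-05)) = -1.33814e-07.

S_2 ≈ 0.0658500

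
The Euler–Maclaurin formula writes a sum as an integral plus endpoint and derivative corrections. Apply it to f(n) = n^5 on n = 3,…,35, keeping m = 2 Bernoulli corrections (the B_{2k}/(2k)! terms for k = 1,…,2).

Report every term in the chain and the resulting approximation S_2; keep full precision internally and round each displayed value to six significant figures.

S_2 ≈ 3.33264e+08

The integral term ∫_3^35 x^5 dx = 3.06377e+08.
Endpoint term: (f(3) + f(35))/2 = (243.000 + 5.25219e+07)/2 = 2.62611e+07.
Running total after boundary: 3.32639e+08.
Order-1 term: 1/12 · (7.50312e+06 − 405.000) = 625227.
Partial sum through k=1: 3.33264e+08.
Order-2 term: −1/720 · (73500.0 − 540.000) = -101.333.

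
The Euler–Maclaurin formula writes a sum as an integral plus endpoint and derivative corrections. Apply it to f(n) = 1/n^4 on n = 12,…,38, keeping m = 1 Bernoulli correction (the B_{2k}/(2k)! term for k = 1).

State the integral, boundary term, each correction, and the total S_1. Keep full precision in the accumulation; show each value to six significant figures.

S_1 ≈ 0.000212514

Integral: ∫_12^38 1/x^4 dx = 0.000186826.
Endpoint term: (f(12) + f(38))/2 = (4.82253e-05 + 4.79585e-07)/2 = 2.43524e-05.
Integral + boundary = 0.000211179.
Order-1 term: 1/12 · (-5.04826e-08 − (-1.60751e-05)) = 1.33539e-06.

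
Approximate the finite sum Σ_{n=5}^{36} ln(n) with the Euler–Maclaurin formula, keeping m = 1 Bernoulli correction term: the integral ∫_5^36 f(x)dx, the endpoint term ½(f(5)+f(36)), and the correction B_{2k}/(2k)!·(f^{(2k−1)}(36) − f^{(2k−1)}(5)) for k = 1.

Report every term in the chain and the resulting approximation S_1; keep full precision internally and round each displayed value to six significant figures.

The integral term ∫_5^36 ln(x) dx = 89.9595.
Endpoint term: (f(5) + f(36))/2 = (1.60944 + 3.58352)/2 = 2.59648.
So far: 92.5560.
Correction k=1: B_{2}/2! · (f^{(1)}(36) − f^{(1)}(5)) = 1/12 · (0.0277778 − 0.200000) = -0.0143519.

S_1 ≈ 92.5416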